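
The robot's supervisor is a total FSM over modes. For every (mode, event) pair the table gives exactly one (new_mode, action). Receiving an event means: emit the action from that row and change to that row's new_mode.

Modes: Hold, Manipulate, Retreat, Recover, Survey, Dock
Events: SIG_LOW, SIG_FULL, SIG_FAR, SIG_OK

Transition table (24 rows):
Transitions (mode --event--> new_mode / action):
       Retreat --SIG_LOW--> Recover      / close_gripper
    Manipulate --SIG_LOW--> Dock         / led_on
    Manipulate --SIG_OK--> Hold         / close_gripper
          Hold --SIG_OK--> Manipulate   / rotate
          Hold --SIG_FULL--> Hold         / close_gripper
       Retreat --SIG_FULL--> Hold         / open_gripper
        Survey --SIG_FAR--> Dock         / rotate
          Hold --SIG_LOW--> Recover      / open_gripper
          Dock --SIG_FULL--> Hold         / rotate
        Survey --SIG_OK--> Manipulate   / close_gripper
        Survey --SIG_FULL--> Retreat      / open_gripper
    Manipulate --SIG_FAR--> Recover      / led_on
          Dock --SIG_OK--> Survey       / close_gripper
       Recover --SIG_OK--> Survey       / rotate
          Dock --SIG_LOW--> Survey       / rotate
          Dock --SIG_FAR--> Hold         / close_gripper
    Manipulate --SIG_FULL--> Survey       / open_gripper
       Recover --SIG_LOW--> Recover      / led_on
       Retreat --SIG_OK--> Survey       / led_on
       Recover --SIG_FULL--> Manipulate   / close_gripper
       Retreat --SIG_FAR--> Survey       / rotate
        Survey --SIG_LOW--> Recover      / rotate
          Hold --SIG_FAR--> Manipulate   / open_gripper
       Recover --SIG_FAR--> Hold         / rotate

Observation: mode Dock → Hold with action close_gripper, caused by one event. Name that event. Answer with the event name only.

try SIG_LOW: (Dock, SIG_LOW) → (Survey, rotate)
try SIG_FULL: (Dock, SIG_FULL) → (Hold, rotate)
try SIG_FAR: (Dock, SIG_FAR) → (Hold, close_gripper)  ← matches
try SIG_OK: (Dock, SIG_OK) → (Survey, close_gripper)

SIG_FAR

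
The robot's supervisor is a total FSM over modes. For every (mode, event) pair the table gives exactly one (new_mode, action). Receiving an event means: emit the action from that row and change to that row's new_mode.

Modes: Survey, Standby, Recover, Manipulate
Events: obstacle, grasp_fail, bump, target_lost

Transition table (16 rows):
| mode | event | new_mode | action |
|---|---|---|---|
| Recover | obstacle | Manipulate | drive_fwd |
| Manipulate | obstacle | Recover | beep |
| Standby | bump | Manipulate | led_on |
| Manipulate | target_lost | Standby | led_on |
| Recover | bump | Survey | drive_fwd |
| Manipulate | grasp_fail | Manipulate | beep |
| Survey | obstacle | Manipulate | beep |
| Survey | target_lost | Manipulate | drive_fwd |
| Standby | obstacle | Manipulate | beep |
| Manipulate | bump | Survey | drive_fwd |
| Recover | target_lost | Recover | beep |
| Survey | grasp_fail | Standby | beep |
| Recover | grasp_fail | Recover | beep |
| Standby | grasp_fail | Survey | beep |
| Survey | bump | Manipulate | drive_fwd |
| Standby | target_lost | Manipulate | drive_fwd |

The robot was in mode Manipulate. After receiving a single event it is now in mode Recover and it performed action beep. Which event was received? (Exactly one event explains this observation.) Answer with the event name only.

try obstacle: (Manipulate, obstacle) → (Recover, beep)  ← matches
try grasp_fail: (Manipulate, grasp_fail) → (Manipulate, beep)
try bump: (Manipulate, bump) → (Survey, drive_fwd)
try target_lost: (Manipulate, target_lost) → (Standby, led_on)

obstacle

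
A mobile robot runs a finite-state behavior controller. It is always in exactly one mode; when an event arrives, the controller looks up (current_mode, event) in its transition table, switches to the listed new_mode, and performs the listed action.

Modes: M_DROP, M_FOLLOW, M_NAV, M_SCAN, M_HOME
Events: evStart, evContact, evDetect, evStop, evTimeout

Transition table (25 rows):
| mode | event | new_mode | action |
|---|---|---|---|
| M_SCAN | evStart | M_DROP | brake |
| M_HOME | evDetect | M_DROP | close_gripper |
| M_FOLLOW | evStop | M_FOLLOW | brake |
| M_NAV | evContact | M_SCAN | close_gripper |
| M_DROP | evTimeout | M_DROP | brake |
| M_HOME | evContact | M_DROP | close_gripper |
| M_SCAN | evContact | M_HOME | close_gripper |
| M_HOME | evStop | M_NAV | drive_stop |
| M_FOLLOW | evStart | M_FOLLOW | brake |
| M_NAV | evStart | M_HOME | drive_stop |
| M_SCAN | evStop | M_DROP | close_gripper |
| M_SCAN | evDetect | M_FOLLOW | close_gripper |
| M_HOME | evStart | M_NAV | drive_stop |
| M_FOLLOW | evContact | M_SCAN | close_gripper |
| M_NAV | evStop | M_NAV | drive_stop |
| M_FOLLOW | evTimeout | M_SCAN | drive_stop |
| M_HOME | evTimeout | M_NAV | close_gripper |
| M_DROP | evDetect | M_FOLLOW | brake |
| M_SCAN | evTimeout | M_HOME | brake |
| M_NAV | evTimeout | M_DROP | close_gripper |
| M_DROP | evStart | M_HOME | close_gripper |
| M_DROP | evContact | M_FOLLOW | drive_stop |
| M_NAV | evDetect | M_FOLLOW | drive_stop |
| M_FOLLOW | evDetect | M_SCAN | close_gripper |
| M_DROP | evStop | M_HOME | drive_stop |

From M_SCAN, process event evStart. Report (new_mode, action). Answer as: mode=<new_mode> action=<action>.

mode=M_DROP action=brake

current mode = M_SCAN; filter table to that mode:
  (M_SCAN, evStart) → (M_DROP, brake)  ← event matches
  (M_SCAN, evContact) → (M_HOME, close_gripper)
  (M_SCAN, evStop) → (M_DROP, close_gripper)
  (M_SCAN, evDetect) → (M_FOLLOW, close_gripper)
  (M_SCAN, evTimeout) → (M_HOME, brake)
event = evStart selects (M_DROP, brake)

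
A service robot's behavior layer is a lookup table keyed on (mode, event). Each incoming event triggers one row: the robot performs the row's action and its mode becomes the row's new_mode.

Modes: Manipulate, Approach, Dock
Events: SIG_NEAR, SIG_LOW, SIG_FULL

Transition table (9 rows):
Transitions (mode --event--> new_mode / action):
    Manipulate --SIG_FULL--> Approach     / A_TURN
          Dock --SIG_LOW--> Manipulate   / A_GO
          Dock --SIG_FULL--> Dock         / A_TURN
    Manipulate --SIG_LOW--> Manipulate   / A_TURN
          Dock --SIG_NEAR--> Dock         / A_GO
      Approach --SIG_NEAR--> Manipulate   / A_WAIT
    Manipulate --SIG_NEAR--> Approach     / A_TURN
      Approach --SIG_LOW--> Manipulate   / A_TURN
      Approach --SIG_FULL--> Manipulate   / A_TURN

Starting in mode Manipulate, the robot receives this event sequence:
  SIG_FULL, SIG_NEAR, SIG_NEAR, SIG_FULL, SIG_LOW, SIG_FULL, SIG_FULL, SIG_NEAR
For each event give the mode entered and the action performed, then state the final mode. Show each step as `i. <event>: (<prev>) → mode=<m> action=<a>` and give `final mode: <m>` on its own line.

final mode: Approach

1. SIG_FULL: (Manipulate) → mode=Approach action=A_TURN
2. SIG_NEAR: (Approach) → mode=Manipulate action=A_WAIT
3. SIG_NEAR: (Manipulate) → mode=Approach action=A_TURN
4. SIG_FULL: (Approach) → mode=Manipulate action=A_TURN
5. SIG_LOW: (Manipulate) → mode=Manipulate action=A_TURN
6. SIG_FULL: (Manipulate) → mode=Approach action=A_TURN
7. SIG_FULL: (Approach) → mode=Manipulate action=A_TURN
8. SIG_NEAR: (Manipulate) → mode=Approach action=A_TURN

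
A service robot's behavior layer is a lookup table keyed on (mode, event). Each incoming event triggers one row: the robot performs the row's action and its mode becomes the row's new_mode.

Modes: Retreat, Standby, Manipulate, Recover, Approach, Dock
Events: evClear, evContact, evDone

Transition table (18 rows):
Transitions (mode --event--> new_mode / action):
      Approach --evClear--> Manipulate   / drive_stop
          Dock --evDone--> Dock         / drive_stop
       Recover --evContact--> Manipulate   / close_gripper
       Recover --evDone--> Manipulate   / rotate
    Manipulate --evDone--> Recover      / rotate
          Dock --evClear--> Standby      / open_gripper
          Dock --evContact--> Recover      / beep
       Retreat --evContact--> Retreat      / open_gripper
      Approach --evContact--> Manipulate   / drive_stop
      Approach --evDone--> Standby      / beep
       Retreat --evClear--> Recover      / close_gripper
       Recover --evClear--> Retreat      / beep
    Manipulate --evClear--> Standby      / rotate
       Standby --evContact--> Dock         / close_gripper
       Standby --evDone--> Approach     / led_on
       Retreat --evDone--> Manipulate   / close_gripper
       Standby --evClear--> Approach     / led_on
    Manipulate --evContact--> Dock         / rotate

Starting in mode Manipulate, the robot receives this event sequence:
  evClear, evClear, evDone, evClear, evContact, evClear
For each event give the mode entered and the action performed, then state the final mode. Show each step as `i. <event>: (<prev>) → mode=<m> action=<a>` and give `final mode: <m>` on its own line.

1. evClear: (Manipulate) → mode=Standby action=rotate
2. evClear: (Standby) → mode=Approach action=led_on
3. evDone: (Approach) → mode=Standby action=beep
4. evClear: (Standby) → mode=Approach action=led_on
5. evContact: (Approach) → mode=Manipulate action=drive_stop
6. evClear: (Manipulate) → mode=Standby action=rotate

final mode: Standby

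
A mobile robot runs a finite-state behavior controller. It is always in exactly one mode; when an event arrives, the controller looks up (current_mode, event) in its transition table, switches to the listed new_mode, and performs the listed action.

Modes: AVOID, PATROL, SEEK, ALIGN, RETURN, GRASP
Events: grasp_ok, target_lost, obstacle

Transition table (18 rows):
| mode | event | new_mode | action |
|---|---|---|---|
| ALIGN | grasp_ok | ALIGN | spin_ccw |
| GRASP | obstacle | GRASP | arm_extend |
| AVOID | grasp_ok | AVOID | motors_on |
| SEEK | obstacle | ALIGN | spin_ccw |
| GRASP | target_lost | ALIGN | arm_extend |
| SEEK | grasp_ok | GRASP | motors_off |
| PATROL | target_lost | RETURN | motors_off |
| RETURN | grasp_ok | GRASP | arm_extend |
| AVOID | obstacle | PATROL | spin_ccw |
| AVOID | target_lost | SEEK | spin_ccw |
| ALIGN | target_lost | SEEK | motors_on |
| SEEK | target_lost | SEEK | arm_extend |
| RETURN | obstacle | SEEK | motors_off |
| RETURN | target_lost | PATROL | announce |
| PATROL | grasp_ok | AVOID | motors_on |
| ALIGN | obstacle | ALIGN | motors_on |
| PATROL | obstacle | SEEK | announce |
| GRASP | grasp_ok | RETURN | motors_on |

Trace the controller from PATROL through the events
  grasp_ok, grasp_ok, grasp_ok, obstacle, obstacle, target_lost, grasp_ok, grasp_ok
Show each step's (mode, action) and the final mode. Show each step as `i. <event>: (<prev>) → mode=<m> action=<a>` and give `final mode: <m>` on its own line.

final mode: RETURN

1. grasp_ok: (PATROL) → mode=AVOID action=motors_on
2. grasp_ok: (AVOID) → mode=AVOID action=motors_on
3. grasp_ok: (AVOID) → mode=AVOID action=motors_on
4. obstacle: (AVOID) → mode=PATROL action=spin_ccw
5. obstacle: (PATROL) → mode=SEEK action=announce
6. target_lost: (SEEK) → mode=SEEK action=arm_extend
7. grasp_ok: (SEEK) → mode=GRASP action=motors_off
8. grasp_ok: (GRASP) → mode=RETURN action=motors_on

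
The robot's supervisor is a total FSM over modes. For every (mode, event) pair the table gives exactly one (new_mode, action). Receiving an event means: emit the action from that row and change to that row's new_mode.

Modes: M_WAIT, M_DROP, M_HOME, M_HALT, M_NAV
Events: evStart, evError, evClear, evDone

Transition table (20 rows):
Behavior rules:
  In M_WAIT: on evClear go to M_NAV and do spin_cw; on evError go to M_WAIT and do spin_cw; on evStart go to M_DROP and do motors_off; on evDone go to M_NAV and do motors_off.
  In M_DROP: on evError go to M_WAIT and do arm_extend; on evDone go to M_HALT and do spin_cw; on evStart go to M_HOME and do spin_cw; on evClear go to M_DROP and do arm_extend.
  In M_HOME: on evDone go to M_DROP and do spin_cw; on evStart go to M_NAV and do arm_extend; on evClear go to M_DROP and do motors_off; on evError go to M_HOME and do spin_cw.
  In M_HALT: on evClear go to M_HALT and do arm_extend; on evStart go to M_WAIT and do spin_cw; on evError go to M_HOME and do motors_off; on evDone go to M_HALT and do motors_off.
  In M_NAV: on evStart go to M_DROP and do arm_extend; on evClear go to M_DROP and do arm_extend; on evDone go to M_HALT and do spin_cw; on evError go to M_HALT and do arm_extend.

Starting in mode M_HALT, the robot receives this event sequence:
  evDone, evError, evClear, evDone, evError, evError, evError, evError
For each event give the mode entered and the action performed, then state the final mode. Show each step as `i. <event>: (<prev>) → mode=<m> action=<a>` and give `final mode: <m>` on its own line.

1. evDone: (M_HALT) → mode=M_HALT action=motors_off
2. evError: (M_HALT) → mode=M_HOME action=motors_off
3. evClear: (M_HOME) → mode=M_DROP action=motors_off
4. evDone: (M_DROP) → mode=M_HALT action=spin_cw
5. evError: (M_HALT) → mode=M_HOME action=motors_off
6. evError: (M_HOME) → mode=M_HOME action=spin_cw
7. evError: (M_HOME) → mode=M_HOME action=spin_cw
8. evError: (M_HOME) → mode=M_HOME action=spin_cw

final mode: M_HOME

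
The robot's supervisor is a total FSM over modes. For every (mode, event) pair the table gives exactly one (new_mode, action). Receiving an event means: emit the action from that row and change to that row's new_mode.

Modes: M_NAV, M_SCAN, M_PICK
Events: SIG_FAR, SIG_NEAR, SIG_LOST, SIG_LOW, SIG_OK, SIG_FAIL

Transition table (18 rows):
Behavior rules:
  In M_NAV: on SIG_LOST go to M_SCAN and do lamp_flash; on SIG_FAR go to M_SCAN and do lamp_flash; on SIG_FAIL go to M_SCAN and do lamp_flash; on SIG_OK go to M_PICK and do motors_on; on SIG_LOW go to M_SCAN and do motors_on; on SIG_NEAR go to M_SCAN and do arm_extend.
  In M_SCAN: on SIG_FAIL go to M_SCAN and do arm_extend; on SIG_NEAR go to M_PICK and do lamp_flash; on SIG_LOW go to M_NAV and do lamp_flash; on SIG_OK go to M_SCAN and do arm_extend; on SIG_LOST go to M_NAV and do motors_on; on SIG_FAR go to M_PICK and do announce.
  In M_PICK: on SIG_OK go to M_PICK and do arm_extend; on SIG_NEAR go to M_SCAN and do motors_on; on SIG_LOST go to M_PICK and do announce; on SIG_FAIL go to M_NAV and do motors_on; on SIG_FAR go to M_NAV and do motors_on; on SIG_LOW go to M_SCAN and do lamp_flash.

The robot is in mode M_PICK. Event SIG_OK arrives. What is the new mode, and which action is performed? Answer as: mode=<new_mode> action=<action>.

mode=M_PICK action=arm_extend

current mode = M_PICK; filter table to that mode:
  (M_PICK, SIG_OK) → (M_PICK, arm_extend)  ← event matches
  (M_PICK, SIG_NEAR) → (M_SCAN, motors_on)
  (M_PICK, SIG_LOST) → (M_PICK, announce)
  (M_PICK, SIG_FAIL) → (M_NAV, motors_on)
  (M_PICK, SIG_FAR) → (M_NAV, motors_on)
  (M_PICK, SIG_LOW) → (M_SCAN, lamp_flash)
event = SIG_OK selects (M_PICK, arm_extend)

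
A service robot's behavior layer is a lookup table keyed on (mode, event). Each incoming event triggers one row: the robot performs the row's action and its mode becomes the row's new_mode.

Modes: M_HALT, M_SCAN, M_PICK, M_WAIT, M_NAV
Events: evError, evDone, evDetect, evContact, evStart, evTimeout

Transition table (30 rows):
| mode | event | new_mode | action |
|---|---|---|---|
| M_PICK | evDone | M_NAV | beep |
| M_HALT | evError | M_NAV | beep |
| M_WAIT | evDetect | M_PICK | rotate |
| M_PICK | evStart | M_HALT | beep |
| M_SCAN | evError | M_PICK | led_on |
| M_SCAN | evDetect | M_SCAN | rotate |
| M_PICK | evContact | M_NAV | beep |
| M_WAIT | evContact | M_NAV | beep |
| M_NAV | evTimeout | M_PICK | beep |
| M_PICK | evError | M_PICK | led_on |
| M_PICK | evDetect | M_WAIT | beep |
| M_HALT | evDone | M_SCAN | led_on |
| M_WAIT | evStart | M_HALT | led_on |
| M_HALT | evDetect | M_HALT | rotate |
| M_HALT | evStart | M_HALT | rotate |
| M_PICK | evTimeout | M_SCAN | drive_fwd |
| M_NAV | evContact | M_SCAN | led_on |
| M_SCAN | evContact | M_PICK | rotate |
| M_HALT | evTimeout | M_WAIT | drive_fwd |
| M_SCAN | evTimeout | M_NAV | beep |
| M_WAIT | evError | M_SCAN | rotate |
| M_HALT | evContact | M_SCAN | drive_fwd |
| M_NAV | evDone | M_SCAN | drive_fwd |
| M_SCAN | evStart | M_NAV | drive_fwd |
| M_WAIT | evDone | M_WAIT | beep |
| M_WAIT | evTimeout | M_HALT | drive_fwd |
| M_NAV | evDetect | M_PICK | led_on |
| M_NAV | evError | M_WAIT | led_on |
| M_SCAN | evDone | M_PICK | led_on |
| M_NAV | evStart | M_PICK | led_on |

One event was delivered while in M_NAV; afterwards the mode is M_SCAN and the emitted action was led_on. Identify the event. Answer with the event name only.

evContact

try evError: (M_NAV, evError) → (M_WAIT, led_on)
try evDone: (M_NAV, evDone) → (M_SCAN, drive_fwd)
try evDetect: (M_NAV, evDetect) → (M_PICK, led_on)
try evContact: (M_NAV, evContact) → (M_SCAN, led_on)  ← matches
try evStart: (M_NAV, evStart) → (M_PICK, led_on)
try evTimeout: (M_NAV, evTimeout) → (M_PICK, beep)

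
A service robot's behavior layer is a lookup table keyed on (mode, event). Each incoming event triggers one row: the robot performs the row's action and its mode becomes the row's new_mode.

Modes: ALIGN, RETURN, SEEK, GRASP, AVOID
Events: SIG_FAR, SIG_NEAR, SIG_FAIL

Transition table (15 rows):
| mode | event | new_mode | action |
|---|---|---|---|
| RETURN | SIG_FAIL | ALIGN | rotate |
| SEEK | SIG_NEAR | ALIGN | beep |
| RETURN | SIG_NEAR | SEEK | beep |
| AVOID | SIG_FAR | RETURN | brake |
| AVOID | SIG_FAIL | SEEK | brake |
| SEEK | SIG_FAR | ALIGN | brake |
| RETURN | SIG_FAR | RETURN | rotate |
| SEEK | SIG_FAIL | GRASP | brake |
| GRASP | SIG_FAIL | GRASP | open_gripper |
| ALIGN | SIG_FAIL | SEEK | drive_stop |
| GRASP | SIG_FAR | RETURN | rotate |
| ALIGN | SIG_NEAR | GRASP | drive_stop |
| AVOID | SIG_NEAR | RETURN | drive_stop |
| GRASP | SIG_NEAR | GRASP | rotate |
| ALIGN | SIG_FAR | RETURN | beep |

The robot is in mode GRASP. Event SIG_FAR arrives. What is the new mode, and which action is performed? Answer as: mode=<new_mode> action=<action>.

mode=RETURN action=rotate

current mode = GRASP; filter table to that mode:
  (GRASP, SIG_FAIL) → (GRASP, open_gripper)
  (GRASP, SIG_FAR) → (RETURN, rotate)  ← event matches
  (GRASP, SIG_NEAR) → (GRASP, rotate)
event = SIG_FAR selects (RETURN, rotate)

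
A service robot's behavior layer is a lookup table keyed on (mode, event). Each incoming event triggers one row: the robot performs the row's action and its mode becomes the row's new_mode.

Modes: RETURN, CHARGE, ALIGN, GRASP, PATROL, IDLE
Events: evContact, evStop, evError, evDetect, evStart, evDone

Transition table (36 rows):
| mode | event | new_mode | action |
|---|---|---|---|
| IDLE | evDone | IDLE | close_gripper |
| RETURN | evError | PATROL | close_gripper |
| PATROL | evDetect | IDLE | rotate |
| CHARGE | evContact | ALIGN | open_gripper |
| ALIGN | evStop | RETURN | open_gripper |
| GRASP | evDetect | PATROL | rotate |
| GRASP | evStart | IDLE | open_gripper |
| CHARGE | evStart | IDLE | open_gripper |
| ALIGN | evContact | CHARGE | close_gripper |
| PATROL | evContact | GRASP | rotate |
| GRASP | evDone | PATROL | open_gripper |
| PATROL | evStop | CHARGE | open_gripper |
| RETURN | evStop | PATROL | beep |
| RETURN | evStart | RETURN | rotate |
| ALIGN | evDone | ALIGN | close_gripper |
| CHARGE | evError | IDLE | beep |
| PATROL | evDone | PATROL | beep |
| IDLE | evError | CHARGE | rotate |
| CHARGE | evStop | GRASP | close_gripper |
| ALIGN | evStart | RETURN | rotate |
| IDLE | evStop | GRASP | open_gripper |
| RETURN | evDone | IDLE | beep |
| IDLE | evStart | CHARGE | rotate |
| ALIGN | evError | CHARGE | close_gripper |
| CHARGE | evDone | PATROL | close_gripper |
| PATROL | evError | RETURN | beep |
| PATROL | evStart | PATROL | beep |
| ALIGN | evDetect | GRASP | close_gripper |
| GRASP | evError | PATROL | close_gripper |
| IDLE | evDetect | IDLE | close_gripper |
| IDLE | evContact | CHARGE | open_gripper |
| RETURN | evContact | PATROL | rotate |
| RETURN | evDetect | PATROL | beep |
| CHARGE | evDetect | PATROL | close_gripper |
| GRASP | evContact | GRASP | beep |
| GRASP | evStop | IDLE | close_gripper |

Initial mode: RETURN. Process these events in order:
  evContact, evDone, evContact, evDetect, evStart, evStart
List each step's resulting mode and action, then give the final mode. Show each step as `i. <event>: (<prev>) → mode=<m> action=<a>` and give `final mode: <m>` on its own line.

final mode: PATROL

1. evContact: (RETURN) → mode=PATROL action=rotate
2. evDone: (PATROL) → mode=PATROL action=beep
3. evContact: (PATROL) → mode=GRASP action=rotate
4. evDetect: (GRASP) → mode=PATROL action=rotate
5. evStart: (PATROL) → mode=PATROL action=beep
6. evStart: (PATROL) → mode=PATROL action=beep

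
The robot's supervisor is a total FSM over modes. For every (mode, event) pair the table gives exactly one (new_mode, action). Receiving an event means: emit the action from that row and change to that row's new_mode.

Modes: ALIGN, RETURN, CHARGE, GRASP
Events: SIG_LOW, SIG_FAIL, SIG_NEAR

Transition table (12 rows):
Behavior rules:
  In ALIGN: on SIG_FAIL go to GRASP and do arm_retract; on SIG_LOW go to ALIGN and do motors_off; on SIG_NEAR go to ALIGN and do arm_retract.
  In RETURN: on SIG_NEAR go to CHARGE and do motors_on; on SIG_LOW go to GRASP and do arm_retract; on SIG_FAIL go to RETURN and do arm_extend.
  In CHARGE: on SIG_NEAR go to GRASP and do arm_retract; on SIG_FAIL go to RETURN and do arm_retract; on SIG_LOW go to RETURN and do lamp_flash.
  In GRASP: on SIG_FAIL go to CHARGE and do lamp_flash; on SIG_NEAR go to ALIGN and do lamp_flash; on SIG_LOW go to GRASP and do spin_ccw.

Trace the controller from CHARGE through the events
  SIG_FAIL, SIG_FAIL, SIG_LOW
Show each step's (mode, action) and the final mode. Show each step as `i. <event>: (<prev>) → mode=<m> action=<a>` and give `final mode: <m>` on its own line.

1. SIG_FAIL: (CHARGE) → mode=RETURN action=arm_retract
2. SIG_FAIL: (RETURN) → mode=RETURN action=arm_extend
3. SIG_LOW: (RETURN) → mode=GRASP action=arm_retract

final mode: GRASP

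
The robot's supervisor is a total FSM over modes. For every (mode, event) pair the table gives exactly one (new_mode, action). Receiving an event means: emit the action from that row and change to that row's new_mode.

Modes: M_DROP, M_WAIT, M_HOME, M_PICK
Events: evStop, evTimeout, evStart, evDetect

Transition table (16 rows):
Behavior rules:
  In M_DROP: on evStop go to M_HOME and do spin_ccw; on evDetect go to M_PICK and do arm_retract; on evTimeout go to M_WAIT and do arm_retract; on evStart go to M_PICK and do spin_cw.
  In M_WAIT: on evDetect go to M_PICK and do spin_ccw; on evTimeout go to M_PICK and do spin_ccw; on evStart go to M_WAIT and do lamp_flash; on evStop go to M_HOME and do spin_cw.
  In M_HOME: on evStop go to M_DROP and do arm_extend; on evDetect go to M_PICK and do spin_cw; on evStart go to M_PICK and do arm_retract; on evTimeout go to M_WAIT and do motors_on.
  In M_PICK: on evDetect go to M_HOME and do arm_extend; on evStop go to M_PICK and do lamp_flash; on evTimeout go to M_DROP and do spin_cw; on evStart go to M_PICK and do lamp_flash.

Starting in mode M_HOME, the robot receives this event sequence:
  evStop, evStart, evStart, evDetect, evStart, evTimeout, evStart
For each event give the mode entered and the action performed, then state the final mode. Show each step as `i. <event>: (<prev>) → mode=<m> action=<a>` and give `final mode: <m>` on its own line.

final mode: M_PICK

1. evStop: (M_HOME) → mode=M_DROP action=arm_extend
2. evStart: (M_DROP) → mode=M_PICK action=spin_cw
3. evStart: (M_PICK) → mode=M_PICK action=lamp_flash
4. evDetect: (M_PICK) → mode=M_HOME action=arm_extend
5. evStart: (M_HOME) → mode=M_PICK action=arm_retract
6. evTimeout: (M_PICK) → mode=M_DROP action=spin_cw
7. evStart: (M_DROP) → mode=M_PICK action=spin_cw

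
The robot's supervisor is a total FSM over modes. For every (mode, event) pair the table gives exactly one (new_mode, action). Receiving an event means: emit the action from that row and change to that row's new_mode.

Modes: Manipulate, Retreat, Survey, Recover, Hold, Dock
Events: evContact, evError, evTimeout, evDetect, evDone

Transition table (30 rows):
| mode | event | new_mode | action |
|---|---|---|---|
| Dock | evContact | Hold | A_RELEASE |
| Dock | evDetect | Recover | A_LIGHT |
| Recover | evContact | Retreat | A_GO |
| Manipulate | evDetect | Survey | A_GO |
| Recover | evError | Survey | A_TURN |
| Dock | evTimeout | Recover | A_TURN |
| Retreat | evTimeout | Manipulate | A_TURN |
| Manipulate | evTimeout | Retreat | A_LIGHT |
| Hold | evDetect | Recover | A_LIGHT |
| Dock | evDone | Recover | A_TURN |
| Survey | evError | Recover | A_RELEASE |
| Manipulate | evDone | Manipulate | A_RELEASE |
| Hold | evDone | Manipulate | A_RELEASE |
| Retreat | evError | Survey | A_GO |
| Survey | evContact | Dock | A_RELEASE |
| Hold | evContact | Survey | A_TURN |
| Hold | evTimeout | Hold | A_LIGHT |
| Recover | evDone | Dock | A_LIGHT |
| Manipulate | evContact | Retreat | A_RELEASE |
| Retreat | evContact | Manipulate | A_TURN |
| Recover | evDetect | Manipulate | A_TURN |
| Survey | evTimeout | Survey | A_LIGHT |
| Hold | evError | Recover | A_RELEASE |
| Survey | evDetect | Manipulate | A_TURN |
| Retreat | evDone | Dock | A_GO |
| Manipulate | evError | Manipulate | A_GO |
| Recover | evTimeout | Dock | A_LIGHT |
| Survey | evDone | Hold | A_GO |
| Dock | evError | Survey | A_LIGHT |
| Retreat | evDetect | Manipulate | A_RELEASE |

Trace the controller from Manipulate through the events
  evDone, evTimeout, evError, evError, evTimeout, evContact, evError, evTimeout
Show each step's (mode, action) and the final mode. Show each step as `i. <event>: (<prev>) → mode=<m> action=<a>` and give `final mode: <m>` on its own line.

1. evDone: (Manipulate) → mode=Manipulate action=A_RELEASE
2. evTimeout: (Manipulate) → mode=Retreat action=A_LIGHT
3. evError: (Retreat) → mode=Survey action=A_GO
4. evError: (Survey) → mode=Recover action=A_RELEASE
5. evTimeout: (Recover) → mode=Dock action=A_LIGHT
6. evContact: (Dock) → mode=Hold action=A_RELEASE
7. evError: (Hold) → mode=Recover action=A_RELEASE
8. evTimeout: (Recover) → mode=Dock action=A_LIGHT

final mode: Dock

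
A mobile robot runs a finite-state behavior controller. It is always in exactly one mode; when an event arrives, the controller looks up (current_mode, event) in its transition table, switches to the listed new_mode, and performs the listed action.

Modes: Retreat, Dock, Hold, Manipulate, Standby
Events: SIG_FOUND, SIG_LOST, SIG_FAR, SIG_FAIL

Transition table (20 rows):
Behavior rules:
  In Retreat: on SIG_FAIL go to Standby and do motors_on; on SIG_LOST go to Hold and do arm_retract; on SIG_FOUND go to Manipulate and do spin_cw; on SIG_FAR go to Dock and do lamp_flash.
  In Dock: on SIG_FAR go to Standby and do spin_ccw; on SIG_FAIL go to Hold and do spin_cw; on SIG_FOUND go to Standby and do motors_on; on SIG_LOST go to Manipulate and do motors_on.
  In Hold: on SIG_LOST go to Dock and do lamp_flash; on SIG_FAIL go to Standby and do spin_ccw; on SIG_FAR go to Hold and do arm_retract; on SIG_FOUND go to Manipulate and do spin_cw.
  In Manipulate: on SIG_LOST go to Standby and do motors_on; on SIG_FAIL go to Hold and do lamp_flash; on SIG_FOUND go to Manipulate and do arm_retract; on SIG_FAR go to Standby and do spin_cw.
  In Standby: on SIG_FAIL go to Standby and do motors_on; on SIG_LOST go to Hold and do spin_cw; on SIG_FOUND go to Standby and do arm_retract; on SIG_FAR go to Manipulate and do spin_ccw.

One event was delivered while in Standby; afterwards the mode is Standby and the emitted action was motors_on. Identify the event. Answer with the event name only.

SIG_FAIL

try SIG_FOUND: (Standby, SIG_FOUND) → (Standby, arm_retract)
try SIG_LOST: (Standby, SIG_LOST) → (Hold, spin_cw)
try SIG_FAR: (Standby, SIG_FAR) → (Manipulate, spin_ccw)
try SIG_FAIL: (Standby, SIG_FAIL) → (Standby, motors_on)  ← matches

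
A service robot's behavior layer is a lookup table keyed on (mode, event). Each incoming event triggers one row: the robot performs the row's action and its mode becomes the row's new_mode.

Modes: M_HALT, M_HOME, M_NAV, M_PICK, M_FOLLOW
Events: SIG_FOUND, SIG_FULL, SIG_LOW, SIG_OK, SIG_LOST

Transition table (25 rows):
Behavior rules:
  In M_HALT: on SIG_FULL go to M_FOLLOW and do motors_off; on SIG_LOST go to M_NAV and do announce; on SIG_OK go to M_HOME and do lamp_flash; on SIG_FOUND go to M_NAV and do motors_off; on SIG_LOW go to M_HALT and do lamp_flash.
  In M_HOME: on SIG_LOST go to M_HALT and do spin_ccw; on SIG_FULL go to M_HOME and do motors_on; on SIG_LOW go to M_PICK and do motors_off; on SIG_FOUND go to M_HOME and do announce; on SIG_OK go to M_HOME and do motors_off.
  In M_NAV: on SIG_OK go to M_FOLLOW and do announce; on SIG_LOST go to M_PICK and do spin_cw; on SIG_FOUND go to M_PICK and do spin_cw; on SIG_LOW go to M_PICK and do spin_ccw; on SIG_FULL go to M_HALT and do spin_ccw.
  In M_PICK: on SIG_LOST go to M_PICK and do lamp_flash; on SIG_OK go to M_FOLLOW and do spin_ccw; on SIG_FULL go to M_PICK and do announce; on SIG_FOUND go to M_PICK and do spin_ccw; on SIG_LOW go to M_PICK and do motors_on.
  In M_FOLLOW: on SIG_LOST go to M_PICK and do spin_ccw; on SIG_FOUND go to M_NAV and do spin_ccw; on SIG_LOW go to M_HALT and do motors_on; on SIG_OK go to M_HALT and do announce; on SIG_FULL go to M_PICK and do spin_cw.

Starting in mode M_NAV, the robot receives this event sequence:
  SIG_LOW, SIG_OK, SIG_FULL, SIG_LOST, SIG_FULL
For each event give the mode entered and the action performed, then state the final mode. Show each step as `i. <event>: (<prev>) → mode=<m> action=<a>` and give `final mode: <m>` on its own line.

1. SIG_LOW: (M_NAV) → mode=M_PICK action=spin_ccw
2. SIG_OK: (M_PICK) → mode=M_FOLLOW action=spin_ccw
3. SIG_FULL: (M_FOLLOW) → mode=M_PICK action=spin_cw
4. SIG_LOST: (M_PICK) → mode=M_PICK action=lamp_flash
5. SIG_FULL: (M_PICK) → mode=M_PICK action=announce

final mode: M_PICK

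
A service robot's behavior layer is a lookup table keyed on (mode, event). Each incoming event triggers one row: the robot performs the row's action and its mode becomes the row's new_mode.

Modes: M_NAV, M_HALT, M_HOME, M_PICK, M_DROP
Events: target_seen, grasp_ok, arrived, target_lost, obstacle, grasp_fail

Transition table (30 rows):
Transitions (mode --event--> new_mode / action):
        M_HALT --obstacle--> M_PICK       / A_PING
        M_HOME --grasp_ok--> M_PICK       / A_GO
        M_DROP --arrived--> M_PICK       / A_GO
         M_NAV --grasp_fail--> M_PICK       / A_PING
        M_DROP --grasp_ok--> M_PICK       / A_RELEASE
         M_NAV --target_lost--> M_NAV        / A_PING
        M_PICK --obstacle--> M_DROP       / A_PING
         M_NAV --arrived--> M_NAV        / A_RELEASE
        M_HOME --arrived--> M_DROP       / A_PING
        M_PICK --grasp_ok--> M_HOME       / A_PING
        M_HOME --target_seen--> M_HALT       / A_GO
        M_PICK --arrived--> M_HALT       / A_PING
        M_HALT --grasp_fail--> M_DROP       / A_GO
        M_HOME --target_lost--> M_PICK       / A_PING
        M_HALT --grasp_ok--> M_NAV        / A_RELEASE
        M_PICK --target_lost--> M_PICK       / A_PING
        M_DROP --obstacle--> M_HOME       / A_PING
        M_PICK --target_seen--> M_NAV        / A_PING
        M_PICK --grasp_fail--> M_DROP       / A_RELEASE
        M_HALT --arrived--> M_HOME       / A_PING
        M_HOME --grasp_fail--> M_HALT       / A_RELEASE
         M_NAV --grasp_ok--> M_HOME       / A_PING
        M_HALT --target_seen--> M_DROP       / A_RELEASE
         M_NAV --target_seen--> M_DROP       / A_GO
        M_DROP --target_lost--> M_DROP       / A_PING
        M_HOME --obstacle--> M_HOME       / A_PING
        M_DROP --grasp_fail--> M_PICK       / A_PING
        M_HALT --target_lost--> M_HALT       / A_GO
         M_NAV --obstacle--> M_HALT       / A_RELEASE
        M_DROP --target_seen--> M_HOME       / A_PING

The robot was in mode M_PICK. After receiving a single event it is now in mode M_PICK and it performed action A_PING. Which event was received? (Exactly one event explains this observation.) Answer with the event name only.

try target_seen: (M_PICK, target_seen) → (M_NAV, A_PING)
try grasp_ok: (M_PICK, grasp_ok) → (M_HOME, A_PING)
try arrived: (M_PICK, arrived) → (M_HALT, A_PING)
try target_lost: (M_PICK, target_lost) → (M_PICK, A_PING)  ← matches
try obstacle: (M_PICK, obstacle) → (M_DROP, A_PING)
try grasp_fail: (M_PICK, grasp_fail) → (M_DROP, A_RELEASE)

target_lost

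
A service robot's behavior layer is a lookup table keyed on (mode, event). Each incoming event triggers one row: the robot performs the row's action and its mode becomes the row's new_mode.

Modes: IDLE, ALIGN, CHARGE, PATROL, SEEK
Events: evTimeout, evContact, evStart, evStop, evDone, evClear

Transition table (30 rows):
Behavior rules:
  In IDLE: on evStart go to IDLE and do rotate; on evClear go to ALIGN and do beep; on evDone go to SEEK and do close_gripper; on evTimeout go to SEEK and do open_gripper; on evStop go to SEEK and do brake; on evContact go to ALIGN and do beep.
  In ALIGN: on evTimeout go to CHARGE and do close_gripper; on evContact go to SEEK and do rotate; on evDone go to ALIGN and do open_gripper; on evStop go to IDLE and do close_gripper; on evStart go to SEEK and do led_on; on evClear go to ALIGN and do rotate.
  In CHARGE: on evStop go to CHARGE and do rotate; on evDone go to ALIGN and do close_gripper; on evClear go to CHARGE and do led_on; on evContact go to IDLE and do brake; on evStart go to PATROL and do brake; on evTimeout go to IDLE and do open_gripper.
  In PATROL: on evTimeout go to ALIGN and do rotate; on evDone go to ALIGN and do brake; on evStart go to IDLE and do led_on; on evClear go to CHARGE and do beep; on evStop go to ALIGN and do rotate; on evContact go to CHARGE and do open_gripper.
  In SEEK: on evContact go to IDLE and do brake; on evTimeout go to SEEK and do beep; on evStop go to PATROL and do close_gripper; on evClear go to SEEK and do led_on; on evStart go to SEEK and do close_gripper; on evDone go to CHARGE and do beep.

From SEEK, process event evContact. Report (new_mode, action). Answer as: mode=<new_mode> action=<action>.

mode=IDLE action=brake

current mode = SEEK; filter table to that mode:
  (SEEK, evContact) → (IDLE, brake)  ← event matches
  (SEEK, evTimeout) → (SEEK, beep)
  (SEEK, evStop) → (PATROL, close_gripper)
  (SEEK, evClear) → (SEEK, led_on)
  (SEEK, evStart) → (SEEK, close_gripper)
  (SEEK, evDone) → (CHARGE, beep)
event = evContact selects (IDLE, brake)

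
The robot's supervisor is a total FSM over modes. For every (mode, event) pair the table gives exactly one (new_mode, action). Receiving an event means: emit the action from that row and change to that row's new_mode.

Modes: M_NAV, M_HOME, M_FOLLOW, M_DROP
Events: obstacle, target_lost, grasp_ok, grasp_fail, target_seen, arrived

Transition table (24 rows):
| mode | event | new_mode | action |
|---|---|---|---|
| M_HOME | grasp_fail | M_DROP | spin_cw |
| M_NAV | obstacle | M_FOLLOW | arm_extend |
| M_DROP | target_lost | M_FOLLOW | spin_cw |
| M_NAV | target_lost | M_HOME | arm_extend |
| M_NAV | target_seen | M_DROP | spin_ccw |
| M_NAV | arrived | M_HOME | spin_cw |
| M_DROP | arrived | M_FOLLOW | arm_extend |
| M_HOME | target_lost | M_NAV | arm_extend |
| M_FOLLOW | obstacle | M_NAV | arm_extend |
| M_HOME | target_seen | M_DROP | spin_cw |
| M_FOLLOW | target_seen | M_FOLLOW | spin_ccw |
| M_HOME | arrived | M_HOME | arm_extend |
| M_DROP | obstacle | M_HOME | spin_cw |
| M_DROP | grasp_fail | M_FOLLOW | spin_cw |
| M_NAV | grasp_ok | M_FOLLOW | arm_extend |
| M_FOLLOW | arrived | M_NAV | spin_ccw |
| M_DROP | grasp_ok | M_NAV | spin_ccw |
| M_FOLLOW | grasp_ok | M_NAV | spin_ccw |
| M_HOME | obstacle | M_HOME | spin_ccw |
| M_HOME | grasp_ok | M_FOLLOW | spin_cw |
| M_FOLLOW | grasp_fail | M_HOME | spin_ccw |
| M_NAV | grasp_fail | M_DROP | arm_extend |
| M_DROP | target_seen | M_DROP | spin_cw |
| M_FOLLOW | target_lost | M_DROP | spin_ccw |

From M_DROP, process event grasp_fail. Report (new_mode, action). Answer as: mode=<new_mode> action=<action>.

mode=M_FOLLOW action=spin_cw

current mode = M_DROP; filter table to that mode:
  (M_DROP, target_lost) → (M_FOLLOW, spin_cw)
  (M_DROP, arrived) → (M_FOLLOW, arm_extend)
  (M_DROP, obstacle) → (M_HOME, spin_cw)
  (M_DROP, grasp_fail) → (M_FOLLOW, spin_cw)  ← event matches
  (M_DROP, grasp_ok) → (M_NAV, spin_ccw)
  (M_DROP, target_seen) → (M_DROP, spin_cw)
event = grasp_fail selects (M_FOLLOW, spin_cw)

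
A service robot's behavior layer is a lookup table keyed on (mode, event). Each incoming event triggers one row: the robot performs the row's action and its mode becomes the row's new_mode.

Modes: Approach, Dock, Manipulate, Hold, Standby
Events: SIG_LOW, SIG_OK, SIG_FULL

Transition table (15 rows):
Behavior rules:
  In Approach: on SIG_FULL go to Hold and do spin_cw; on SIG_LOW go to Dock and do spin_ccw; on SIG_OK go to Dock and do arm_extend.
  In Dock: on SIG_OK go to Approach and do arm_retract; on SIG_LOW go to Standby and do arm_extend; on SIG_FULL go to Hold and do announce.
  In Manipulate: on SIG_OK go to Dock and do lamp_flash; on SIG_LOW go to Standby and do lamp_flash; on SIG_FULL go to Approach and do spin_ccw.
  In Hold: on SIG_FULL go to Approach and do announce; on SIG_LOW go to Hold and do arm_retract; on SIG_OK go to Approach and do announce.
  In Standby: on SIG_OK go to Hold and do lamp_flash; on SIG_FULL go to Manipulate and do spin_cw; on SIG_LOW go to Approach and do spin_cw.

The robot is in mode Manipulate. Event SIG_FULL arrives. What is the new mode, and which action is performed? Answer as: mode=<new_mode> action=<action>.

mode=Approach action=spin_ccw

current mode = Manipulate; filter table to that mode:
  (Manipulate, SIG_OK) → (Dock, lamp_flash)
  (Manipulate, SIG_LOW) → (Standby, lamp_flash)
  (Manipulate, SIG_FULL) → (Approach, spin_ccw)  ← event matches
event = SIG_FULL selects (Approach, spin_ccw)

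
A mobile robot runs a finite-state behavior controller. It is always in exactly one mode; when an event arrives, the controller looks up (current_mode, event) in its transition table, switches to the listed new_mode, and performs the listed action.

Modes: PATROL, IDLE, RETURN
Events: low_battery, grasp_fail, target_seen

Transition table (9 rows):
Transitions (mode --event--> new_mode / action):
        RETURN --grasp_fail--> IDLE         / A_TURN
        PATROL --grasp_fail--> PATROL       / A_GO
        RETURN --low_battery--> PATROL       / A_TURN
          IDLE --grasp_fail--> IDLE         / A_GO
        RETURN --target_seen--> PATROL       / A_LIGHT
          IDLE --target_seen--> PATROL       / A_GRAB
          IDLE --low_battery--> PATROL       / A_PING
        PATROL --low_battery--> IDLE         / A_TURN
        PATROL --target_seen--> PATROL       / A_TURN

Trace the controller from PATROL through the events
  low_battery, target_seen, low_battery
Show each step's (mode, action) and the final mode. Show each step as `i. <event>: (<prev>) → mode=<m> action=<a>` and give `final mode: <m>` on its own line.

final mode: IDLE

1. low_battery: (PATROL) → mode=IDLE action=A_TURN
2. target_seen: (IDLE) → mode=PATROL action=A_GRAB
3. low_battery: (PATROL) → mode=IDLE action=A_TURN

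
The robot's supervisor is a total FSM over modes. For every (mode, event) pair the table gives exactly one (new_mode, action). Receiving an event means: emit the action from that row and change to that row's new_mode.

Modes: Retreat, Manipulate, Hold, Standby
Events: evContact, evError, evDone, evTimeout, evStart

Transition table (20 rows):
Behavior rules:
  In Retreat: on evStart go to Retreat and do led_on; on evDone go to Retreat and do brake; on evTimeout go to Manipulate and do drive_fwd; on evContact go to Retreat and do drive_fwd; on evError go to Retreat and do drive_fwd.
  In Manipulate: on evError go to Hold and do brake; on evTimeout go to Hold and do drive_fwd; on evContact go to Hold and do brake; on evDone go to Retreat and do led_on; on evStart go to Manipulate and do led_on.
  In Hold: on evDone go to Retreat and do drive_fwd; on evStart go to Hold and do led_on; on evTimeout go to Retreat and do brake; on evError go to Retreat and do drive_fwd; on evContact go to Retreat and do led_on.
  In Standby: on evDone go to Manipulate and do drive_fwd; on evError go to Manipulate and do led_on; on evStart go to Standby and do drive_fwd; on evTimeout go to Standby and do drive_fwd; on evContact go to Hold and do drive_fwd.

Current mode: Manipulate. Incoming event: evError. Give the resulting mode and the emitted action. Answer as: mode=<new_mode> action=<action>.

current mode = Manipulate; filter table to that mode:
  (Manipulate, evError) → (Hold, brake)  ← event matches
  (Manipulate, evTimeout) → (Hold, drive_fwd)
  (Manipulate, evContact) → (Hold, brake)
  (Manipulate, evDone) → (Retreat, led_on)
  (Manipulate, evStart) → (Manipulate, led_on)
event = evError selects (Hold, brake)

mode=Hold action=brake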